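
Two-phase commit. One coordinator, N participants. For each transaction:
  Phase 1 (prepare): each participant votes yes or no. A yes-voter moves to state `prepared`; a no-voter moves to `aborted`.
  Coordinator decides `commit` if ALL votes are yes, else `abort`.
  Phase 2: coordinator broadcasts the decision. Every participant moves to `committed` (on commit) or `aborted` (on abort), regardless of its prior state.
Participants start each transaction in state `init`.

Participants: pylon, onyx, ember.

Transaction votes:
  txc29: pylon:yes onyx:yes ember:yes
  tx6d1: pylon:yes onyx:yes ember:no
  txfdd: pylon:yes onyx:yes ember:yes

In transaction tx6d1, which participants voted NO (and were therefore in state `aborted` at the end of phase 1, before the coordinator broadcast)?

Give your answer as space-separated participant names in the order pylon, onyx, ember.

Answer: ember

Derivation:
Txn tx6d1 phase 1: pylon yes -> prepared; onyx yes -> prepared; ember no -> aborted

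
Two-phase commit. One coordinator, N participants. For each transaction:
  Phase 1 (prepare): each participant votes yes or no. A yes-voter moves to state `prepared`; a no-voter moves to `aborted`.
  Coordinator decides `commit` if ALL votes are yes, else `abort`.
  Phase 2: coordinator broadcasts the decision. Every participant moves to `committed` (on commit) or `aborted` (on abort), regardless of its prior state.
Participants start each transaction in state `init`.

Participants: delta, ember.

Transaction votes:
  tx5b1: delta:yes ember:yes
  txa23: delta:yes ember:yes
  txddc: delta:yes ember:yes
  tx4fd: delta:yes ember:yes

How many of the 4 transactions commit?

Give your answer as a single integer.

Answer: 4

Derivation:
tx5b1: all yes -> commit (commits=1)
txa23: all yes -> commit (commits=2)
txddc: all yes -> commit (commits=3)
tx4fd: all yes -> commit (commits=4)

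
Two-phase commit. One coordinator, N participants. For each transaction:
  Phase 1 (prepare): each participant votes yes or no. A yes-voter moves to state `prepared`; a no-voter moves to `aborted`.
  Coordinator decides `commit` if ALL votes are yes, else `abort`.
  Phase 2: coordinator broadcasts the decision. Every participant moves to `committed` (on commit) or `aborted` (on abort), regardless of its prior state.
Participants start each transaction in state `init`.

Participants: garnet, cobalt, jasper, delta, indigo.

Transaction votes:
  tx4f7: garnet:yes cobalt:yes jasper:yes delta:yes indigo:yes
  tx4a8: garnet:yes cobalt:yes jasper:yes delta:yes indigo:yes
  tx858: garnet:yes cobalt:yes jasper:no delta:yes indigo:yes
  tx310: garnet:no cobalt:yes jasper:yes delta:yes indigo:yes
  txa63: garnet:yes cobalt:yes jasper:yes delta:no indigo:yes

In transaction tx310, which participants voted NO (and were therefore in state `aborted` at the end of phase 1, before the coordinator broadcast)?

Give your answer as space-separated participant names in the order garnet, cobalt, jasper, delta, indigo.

Answer: garnet

Derivation:
Txn tx310 phase 1: garnet no -> aborted; cobalt yes -> prepared; jasper yes -> prepared; delta yes -> prepared; indigo yes -> prepared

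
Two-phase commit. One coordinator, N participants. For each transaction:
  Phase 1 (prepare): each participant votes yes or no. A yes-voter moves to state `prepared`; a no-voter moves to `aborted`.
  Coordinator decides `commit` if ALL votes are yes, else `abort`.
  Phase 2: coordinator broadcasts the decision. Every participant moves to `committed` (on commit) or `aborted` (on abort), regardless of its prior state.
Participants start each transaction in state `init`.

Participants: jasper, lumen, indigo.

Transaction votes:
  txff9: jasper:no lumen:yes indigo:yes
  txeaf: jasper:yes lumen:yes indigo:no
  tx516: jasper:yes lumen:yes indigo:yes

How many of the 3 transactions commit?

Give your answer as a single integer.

Answer: 1

Derivation:
txff9: no from jasper -> abort (commits=0)
txeaf: no from indigo -> abort (commits=0)
tx516: all yes -> commit (commits=1)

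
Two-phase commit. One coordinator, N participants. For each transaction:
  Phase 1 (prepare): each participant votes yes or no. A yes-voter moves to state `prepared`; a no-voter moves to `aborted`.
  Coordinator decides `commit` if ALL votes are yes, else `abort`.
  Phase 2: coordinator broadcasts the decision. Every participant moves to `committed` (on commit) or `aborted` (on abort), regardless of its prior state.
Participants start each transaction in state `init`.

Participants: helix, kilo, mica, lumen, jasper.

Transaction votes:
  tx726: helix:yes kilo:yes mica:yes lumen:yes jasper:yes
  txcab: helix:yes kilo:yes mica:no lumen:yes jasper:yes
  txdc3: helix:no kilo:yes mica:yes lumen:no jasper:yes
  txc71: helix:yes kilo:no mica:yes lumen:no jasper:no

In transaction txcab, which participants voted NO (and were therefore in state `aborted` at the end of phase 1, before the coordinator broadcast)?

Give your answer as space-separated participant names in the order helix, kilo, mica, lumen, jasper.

Txn txcab phase 1: helix yes -> prepared; kilo yes -> prepared; mica no -> aborted; lumen yes -> prepared; jasper yes -> prepared

Answer: mica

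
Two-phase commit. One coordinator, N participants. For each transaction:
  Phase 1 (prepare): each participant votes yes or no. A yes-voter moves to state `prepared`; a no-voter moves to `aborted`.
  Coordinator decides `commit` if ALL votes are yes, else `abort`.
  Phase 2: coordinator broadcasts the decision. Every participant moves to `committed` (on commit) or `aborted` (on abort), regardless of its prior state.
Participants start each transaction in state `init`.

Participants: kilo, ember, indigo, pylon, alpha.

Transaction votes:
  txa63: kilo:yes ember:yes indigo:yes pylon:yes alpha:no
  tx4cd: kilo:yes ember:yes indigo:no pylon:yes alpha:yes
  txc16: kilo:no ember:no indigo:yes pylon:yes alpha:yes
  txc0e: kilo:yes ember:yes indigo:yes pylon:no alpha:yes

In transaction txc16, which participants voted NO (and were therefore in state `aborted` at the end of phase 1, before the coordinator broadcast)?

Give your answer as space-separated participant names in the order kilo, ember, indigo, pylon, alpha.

Txn txc16 phase 1: kilo no -> aborted; ember no -> aborted; indigo yes -> prepared; pylon yes -> prepared; alpha yes -> prepared

Answer: kilo ember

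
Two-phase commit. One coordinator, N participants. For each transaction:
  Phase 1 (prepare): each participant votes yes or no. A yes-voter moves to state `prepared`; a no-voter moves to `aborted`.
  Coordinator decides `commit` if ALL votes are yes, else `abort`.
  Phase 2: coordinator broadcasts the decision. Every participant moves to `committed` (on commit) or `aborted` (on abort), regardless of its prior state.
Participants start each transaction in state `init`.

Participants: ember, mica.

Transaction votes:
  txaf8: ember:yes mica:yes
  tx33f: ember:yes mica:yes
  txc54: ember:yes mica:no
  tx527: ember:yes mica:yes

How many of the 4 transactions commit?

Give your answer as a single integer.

txaf8: all yes -> commit (commits=1)
tx33f: all yes -> commit (commits=2)
txc54: no from mica -> abort (commits=2)
tx527: all yes -> commit (commits=3)

Answer: 3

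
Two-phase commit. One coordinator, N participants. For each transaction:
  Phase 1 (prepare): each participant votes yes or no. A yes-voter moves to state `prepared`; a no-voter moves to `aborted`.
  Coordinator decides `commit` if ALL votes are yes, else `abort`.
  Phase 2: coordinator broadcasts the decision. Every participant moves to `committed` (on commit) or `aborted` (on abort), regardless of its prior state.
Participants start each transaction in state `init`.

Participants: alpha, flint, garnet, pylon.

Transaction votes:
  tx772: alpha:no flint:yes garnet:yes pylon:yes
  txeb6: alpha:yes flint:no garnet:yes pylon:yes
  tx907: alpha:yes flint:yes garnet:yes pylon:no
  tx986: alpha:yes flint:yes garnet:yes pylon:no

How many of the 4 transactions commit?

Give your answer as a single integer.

Answer: 0

Derivation:
tx772: no from alpha -> abort (commits=0)
txeb6: no from flint -> abort (commits=0)
tx907: no from pylon -> abort (commits=0)
tx986: no from pylon -> abort (commits=0)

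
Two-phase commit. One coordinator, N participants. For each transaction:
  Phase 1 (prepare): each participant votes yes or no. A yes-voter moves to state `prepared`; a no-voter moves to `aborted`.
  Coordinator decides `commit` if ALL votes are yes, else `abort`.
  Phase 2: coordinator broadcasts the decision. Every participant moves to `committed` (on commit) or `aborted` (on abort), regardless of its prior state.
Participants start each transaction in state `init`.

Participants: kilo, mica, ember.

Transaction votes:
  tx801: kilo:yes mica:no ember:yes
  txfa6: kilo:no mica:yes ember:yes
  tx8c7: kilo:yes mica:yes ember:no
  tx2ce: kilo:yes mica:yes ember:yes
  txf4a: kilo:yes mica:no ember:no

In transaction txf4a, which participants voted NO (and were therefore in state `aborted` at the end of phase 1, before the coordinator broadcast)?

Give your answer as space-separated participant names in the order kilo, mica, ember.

Answer: mica ember

Derivation:
Txn txf4a phase 1: kilo yes -> prepared; mica no -> aborted; ember no -> aborted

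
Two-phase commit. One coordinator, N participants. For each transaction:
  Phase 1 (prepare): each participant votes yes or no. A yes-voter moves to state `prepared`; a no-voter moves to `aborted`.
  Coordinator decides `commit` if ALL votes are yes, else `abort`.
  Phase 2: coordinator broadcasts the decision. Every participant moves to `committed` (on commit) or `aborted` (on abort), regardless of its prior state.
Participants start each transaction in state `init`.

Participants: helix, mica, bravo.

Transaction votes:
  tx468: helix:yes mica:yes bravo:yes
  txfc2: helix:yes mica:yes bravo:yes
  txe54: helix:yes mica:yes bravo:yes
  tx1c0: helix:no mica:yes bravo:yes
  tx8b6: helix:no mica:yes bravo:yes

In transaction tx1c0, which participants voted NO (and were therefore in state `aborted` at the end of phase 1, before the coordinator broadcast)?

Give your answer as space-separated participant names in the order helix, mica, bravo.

Txn tx1c0 phase 1: helix no -> aborted; mica yes -> prepared; bravo yes -> prepared

Answer: helix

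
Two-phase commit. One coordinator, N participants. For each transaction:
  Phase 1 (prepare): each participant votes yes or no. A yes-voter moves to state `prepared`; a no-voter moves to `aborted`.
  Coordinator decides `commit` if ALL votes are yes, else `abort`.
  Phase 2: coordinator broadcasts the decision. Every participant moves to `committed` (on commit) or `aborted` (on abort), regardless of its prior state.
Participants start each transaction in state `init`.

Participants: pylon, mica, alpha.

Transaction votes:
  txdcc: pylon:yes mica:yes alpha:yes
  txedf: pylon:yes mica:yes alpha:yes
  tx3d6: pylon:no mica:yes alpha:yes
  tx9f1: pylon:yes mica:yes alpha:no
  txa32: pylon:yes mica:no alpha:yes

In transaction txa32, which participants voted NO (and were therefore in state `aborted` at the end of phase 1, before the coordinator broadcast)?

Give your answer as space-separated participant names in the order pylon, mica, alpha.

Txn txa32 phase 1: pylon yes -> prepared; mica no -> aborted; alpha yes -> prepared

Answer: mica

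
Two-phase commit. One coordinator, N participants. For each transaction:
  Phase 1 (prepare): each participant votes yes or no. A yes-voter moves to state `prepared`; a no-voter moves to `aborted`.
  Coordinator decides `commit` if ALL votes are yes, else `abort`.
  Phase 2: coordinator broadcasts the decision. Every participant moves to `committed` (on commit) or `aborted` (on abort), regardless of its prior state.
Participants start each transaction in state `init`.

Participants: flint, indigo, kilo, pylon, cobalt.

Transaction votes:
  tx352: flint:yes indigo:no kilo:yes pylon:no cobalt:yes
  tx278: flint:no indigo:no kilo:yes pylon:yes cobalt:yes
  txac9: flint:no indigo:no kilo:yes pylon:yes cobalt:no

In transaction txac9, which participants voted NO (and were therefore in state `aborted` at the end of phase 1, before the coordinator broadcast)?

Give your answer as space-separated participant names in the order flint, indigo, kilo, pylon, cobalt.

Txn txac9 phase 1: flint no -> aborted; indigo no -> aborted; kilo yes -> prepared; pylon yes -> prepared; cobalt no -> aborted

Answer: flint indigo cobalt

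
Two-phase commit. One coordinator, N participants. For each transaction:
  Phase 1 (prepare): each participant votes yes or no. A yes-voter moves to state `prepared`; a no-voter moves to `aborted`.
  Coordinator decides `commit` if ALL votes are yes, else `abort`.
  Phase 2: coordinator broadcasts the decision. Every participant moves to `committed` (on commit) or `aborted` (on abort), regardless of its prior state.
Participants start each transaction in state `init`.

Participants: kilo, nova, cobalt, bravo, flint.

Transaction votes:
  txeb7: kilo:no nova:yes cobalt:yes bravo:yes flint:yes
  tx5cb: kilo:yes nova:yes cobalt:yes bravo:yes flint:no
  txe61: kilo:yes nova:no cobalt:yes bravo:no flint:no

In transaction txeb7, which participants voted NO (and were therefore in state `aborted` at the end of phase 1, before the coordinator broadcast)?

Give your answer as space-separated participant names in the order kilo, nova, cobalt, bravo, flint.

Answer: kilo

Derivation:
Txn txeb7 phase 1: kilo no -> aborted; nova yes -> prepared; cobalt yes -> prepared; bravo yes -> prepared; flint yes -> prepared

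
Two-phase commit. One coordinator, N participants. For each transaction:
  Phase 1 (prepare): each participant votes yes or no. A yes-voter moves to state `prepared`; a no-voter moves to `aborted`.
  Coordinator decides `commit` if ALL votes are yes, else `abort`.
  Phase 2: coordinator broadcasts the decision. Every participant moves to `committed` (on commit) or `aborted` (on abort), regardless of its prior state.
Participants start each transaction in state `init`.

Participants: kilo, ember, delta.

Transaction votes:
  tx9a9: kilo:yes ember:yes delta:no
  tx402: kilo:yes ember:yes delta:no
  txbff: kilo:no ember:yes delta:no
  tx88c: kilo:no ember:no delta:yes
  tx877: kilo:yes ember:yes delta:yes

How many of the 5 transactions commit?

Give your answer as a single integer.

Answer: 1

Derivation:
tx9a9: no from delta -> abort (commits=0)
tx402: no from delta -> abort (commits=0)
txbff: no from kilo, delta -> abort (commits=0)
tx88c: no from kilo, ember -> abort (commits=0)
tx877: all yes -> commit (commits=1)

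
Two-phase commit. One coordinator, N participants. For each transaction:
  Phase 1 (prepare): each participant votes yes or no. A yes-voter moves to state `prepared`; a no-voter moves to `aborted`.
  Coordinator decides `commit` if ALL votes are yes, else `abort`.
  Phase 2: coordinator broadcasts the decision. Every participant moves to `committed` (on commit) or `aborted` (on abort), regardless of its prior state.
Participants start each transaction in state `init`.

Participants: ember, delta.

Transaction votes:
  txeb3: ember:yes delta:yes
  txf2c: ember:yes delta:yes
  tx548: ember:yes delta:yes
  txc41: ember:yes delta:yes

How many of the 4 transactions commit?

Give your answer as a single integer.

Answer: 4

Derivation:
txeb3: all yes -> commit (commits=1)
txf2c: all yes -> commit (commits=2)
tx548: all yes -> commit (commits=3)
txc41: all yes -> commit (commits=4)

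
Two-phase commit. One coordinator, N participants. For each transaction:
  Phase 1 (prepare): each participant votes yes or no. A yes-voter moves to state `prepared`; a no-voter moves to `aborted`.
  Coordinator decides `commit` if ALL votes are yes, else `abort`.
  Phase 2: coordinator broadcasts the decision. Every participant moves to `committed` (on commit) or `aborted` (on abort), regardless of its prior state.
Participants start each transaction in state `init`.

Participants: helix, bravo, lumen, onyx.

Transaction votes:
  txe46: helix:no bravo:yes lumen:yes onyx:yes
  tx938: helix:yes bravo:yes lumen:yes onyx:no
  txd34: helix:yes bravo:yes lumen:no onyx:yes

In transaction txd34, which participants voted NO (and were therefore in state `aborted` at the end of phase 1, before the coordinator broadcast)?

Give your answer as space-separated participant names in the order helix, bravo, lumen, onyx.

Txn txd34 phase 1: helix yes -> prepared; bravo yes -> prepared; lumen no -> aborted; onyx yes -> prepared

Answer: lumen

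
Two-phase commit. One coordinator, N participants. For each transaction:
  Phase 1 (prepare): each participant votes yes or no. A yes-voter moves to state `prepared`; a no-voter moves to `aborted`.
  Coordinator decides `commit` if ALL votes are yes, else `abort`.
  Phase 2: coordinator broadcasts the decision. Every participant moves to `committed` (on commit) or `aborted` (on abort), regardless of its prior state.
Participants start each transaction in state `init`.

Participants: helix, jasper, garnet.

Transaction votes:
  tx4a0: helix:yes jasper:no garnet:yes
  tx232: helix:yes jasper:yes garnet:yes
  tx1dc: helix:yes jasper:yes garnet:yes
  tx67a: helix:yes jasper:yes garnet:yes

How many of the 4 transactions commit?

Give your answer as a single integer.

tx4a0: no from jasper -> abort (commits=0)
tx232: all yes -> commit (commits=1)
tx1dc: all yes -> commit (commits=2)
tx67a: all yes -> commit (commits=3)

Answer: 3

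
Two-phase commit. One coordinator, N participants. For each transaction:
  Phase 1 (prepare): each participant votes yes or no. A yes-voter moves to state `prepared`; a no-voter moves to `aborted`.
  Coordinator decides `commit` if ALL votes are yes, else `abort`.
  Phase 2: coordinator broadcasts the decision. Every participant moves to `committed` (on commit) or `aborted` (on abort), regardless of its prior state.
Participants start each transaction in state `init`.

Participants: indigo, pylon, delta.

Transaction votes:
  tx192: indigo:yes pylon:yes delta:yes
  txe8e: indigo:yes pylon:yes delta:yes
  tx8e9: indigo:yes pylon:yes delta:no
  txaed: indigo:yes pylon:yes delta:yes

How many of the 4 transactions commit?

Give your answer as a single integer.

tx192: all yes -> commit (commits=1)
txe8e: all yes -> commit (commits=2)
tx8e9: no from delta -> abort (commits=2)
txaed: all yes -> commit (commits=3)

Answer: 3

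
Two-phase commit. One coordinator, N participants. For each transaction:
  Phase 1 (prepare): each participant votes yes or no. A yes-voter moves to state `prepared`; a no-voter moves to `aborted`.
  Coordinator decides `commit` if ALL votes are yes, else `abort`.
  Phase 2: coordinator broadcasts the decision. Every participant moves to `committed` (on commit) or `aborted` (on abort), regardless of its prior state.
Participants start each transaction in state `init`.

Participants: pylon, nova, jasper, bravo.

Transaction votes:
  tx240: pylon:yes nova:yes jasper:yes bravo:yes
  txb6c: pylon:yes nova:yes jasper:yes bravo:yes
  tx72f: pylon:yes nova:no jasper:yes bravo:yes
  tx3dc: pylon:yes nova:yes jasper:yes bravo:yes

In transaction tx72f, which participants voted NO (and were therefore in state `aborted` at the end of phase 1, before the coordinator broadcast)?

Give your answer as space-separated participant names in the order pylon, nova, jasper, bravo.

Txn tx72f phase 1: pylon yes -> prepared; nova no -> aborted; jasper yes -> prepared; bravo yes -> prepared

Answer: nova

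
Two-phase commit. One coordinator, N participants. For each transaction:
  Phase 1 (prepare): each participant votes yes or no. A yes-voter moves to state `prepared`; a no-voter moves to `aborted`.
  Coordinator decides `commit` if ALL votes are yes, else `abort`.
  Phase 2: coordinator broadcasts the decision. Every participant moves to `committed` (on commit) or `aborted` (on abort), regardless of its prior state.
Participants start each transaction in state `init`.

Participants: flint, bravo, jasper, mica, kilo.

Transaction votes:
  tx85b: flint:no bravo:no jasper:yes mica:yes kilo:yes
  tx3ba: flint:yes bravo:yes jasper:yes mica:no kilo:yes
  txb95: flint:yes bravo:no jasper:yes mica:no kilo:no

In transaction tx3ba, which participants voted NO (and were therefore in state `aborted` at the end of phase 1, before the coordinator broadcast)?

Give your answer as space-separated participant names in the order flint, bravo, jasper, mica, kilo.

Txn tx3ba phase 1: flint yes -> prepared; bravo yes -> prepared; jasper yes -> prepared; mica no -> aborted; kilo yes -> prepared

Answer: mica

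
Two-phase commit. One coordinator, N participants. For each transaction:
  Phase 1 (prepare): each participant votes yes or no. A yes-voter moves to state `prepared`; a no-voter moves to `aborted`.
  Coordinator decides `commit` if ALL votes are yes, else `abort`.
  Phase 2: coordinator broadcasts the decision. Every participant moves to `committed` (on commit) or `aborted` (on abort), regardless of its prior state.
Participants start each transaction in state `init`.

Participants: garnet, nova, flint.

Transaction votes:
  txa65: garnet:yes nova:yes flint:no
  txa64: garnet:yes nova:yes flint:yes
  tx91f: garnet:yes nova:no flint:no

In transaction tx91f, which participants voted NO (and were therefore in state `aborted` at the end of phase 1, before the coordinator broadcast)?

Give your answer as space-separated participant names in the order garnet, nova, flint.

Answer: nova flint

Derivation:
Txn tx91f phase 1: garnet yes -> prepared; nova no -> aborted; flint no -> aborted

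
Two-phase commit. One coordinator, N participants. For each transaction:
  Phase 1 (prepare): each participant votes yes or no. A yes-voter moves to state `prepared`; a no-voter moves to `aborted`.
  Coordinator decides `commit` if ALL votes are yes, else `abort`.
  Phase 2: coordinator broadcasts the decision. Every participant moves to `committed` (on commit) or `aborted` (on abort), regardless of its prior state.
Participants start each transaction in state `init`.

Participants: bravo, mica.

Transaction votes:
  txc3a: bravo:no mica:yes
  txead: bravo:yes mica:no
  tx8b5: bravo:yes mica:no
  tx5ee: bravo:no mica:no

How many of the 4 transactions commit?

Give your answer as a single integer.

txc3a: no from bravo -> abort (commits=0)
txead: no from mica -> abort (commits=0)
tx8b5: no from mica -> abort (commits=0)
tx5ee: no from bravo, mica -> abort (commits=0)

Answer: 0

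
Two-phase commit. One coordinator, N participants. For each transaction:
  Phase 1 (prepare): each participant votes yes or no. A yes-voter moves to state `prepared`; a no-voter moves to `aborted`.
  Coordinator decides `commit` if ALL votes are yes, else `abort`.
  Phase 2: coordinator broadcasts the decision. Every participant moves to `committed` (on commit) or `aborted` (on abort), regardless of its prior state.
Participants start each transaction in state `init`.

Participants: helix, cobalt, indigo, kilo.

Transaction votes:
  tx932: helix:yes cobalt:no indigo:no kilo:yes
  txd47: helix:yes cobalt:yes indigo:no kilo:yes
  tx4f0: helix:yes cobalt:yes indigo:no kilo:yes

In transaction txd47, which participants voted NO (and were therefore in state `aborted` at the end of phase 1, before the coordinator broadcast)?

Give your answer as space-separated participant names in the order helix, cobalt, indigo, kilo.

Answer: indigo

Derivation:
Txn txd47 phase 1: helix yes -> prepared; cobalt yes -> prepared; indigo no -> aborted; kilo yes -> prepared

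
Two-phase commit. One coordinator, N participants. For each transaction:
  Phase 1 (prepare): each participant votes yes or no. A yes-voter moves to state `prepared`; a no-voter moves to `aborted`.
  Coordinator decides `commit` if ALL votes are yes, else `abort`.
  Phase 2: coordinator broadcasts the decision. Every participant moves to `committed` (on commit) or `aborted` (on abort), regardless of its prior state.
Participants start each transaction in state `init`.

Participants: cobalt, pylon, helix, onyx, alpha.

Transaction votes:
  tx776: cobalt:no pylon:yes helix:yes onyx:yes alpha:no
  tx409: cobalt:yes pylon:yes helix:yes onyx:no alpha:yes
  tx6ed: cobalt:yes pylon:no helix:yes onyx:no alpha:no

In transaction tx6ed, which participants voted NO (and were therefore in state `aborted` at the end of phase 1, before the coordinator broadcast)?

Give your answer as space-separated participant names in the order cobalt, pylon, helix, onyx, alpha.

Txn tx6ed phase 1: cobalt yes -> prepared; pylon no -> aborted; helix yes -> prepared; onyx no -> aborted; alpha no -> aborted

Answer: pylon onyx alpha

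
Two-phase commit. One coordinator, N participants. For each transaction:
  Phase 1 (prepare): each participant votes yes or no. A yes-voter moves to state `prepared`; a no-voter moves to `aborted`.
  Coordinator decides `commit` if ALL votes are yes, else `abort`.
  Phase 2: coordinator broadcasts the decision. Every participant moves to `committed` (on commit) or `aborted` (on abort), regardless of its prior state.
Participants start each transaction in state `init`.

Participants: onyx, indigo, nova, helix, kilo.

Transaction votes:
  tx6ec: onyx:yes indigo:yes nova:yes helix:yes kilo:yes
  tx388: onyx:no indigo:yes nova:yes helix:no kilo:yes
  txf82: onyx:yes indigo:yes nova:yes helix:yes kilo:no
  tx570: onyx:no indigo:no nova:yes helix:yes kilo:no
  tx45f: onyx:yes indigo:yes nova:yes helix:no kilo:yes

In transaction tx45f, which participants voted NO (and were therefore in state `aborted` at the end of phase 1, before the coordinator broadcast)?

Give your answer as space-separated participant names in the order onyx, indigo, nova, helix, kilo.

Answer: helix

Derivation:
Txn tx45f phase 1: onyx yes -> prepared; indigo yes -> prepared; nova yes -> prepared; helix no -> aborted; kilo yes -> prepared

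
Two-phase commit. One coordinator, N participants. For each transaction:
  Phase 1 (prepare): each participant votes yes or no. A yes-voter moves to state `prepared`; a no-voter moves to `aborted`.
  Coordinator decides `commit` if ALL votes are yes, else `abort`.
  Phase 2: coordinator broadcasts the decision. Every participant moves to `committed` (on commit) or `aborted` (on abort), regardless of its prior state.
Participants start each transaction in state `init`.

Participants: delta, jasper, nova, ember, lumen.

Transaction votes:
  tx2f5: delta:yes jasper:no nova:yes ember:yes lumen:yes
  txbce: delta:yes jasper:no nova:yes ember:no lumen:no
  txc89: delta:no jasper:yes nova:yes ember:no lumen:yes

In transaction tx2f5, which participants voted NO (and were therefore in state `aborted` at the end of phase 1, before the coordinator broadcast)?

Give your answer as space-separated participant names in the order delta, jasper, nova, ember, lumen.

Txn tx2f5 phase 1: delta yes -> prepared; jasper no -> aborted; nova yes -> prepared; ember yes -> prepared; lumen yes -> prepared

Answer: jasper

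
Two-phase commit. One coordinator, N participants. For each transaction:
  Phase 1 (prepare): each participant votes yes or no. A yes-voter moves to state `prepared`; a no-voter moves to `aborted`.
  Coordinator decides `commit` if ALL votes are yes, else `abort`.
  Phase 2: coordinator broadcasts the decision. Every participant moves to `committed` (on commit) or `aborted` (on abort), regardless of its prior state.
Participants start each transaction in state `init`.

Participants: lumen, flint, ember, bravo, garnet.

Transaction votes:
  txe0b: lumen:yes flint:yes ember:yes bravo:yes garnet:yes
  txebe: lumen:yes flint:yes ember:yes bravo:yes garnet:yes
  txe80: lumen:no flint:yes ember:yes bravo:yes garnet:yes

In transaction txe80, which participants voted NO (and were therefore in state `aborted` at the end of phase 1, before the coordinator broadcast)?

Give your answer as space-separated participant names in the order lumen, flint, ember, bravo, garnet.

Txn txe80 phase 1: lumen no -> aborted; flint yes -> prepared; ember yes -> prepared; bravo yes -> prepared; garnet yes -> prepared

Answer: lumen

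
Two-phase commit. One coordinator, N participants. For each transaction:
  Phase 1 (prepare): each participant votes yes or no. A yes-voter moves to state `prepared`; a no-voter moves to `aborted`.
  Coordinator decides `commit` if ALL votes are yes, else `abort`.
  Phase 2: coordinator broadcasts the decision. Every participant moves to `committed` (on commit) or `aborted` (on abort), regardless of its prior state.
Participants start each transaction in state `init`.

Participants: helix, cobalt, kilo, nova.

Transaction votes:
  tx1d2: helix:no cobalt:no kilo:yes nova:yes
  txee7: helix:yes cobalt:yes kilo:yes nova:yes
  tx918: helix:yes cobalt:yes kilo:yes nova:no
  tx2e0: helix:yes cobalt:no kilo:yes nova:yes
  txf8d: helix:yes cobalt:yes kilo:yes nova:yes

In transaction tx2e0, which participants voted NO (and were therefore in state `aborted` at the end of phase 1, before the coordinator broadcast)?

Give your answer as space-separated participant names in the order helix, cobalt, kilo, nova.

Answer: cobalt

Derivation:
Txn tx2e0 phase 1: helix yes -> prepared; cobalt no -> aborted; kilo yes -> prepared; nova yes -> prepared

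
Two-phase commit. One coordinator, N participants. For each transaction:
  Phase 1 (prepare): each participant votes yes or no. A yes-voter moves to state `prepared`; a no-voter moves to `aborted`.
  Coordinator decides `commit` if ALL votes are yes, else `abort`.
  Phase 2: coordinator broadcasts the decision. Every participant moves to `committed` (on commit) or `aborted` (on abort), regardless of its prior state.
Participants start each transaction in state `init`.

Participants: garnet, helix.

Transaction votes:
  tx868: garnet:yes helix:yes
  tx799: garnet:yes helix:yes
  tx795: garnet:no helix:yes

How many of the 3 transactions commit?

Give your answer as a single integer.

Answer: 2

Derivation:
tx868: all yes -> commit (commits=1)
tx799: all yes -> commit (commits=2)
tx795: no from garnet -> abort (commits=2)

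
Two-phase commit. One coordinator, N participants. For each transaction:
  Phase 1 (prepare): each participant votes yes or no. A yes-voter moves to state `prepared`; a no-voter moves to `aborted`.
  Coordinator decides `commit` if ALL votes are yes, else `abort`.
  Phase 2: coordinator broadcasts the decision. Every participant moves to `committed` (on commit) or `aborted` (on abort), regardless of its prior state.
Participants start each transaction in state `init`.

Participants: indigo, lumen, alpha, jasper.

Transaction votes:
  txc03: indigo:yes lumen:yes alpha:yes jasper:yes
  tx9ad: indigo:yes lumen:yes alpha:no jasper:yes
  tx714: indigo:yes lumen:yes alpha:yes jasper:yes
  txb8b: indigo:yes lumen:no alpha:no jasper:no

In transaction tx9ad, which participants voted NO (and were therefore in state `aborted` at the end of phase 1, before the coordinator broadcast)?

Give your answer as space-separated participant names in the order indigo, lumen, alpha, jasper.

Answer: alpha

Derivation:
Txn tx9ad phase 1: indigo yes -> prepared; lumen yes -> prepared; alpha no -> aborted; jasper yes -> prepared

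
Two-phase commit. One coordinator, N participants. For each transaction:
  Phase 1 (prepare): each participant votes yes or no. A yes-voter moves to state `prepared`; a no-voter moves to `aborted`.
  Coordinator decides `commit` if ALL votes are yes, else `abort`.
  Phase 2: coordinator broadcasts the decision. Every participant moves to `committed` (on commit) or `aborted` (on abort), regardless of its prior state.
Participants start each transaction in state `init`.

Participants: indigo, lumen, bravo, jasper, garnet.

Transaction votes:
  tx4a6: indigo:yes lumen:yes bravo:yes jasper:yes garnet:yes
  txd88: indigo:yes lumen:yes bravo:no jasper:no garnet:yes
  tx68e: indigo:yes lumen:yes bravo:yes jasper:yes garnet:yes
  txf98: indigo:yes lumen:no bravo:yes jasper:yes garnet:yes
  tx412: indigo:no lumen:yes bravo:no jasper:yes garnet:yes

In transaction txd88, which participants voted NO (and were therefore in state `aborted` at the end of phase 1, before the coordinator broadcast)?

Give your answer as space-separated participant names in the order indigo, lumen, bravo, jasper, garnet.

Txn txd88 phase 1: indigo yes -> prepared; lumen yes -> prepared; bravo no -> aborted; jasper no -> aborted; garnet yes -> prepared

Answer: bravo jasper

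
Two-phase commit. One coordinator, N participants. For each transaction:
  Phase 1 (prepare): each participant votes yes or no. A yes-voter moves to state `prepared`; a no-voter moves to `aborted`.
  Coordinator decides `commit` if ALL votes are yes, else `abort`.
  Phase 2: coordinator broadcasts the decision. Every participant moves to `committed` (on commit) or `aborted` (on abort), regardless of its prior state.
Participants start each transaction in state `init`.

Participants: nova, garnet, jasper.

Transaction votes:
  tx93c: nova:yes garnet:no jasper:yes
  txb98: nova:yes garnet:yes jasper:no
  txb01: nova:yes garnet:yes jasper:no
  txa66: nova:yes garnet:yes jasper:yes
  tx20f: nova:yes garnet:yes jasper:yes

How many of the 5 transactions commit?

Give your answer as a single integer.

tx93c: no from garnet -> abort (commits=0)
txb98: no from jasper -> abort (commits=0)
txb01: no from jasper -> abort (commits=0)
txa66: all yes -> commit (commits=1)
tx20f: all yes -> commit (commits=2)

Answer: 2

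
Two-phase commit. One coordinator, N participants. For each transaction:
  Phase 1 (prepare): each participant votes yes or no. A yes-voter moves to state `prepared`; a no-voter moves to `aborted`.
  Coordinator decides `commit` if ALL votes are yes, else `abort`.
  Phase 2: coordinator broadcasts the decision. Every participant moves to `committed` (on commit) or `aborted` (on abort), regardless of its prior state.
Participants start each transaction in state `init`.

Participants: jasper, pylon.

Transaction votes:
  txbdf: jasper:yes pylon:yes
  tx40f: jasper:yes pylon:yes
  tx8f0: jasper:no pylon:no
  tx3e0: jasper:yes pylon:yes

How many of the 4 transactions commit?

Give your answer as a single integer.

Answer: 3

Derivation:
txbdf: all yes -> commit (commits=1)
tx40f: all yes -> commit (commits=2)
tx8f0: no from jasper, pylon -> abort (commits=2)
tx3e0: all yes -> commit (commits=3)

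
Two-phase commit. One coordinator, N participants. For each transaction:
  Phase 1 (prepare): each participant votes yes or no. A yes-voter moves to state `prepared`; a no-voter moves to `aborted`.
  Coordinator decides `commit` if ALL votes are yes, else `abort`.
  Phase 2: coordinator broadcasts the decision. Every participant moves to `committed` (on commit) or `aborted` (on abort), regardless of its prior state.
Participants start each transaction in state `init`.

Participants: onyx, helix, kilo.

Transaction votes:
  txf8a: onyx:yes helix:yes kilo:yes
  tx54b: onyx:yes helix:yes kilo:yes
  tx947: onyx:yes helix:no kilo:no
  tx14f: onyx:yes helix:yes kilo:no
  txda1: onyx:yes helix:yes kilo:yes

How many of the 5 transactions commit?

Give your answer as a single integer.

txf8a: all yes -> commit (commits=1)
tx54b: all yes -> commit (commits=2)
tx947: no from helix, kilo -> abort (commits=2)
tx14f: no from kilo -> abort (commits=2)
txda1: all yes -> commit (commits=3)

Answer: 3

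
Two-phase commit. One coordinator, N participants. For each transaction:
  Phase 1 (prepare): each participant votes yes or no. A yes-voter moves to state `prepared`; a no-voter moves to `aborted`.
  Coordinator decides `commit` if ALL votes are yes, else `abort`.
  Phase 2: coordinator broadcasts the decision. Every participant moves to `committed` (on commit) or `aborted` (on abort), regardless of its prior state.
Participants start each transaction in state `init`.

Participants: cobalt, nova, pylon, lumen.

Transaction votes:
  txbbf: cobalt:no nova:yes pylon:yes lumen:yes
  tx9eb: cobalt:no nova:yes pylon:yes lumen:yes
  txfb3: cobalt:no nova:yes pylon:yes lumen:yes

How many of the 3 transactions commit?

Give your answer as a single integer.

txbbf: no from cobalt -> abort (commits=0)
tx9eb: no from cobalt -> abort (commits=0)
txfb3: no from cobalt -> abort (commits=0)

Answer: 0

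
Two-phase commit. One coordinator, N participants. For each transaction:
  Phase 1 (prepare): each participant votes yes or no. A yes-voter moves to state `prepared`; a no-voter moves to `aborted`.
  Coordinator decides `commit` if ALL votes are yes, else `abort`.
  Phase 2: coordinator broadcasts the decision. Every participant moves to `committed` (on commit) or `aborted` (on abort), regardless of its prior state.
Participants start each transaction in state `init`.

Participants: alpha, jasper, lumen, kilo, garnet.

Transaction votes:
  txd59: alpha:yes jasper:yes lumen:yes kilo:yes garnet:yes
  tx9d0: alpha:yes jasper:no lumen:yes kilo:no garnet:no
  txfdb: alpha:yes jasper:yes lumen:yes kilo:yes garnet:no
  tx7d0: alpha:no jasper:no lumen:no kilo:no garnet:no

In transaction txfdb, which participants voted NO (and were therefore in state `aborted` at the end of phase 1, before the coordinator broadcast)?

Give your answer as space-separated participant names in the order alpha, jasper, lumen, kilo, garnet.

Txn txfdb phase 1: alpha yes -> prepared; jasper yes -> prepared; lumen yes -> prepared; kilo yes -> prepared; garnet no -> aborted

Answer: garnet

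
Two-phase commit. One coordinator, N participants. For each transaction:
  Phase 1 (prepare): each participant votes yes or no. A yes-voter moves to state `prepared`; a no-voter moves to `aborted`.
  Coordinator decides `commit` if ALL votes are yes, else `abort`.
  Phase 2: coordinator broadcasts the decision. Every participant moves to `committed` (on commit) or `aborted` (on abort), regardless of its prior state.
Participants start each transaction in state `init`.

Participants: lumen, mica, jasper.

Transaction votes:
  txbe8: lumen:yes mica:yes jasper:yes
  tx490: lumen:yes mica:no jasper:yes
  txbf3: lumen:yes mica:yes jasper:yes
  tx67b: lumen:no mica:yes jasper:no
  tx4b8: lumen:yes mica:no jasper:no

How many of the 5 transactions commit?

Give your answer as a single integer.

txbe8: all yes -> commit (commits=1)
tx490: no from mica -> abort (commits=1)
txbf3: all yes -> commit (commits=2)
tx67b: no from lumen, jasper -> abort (commits=2)
tx4b8: no from mica, jasper -> abort (commits=2)

Answer: 2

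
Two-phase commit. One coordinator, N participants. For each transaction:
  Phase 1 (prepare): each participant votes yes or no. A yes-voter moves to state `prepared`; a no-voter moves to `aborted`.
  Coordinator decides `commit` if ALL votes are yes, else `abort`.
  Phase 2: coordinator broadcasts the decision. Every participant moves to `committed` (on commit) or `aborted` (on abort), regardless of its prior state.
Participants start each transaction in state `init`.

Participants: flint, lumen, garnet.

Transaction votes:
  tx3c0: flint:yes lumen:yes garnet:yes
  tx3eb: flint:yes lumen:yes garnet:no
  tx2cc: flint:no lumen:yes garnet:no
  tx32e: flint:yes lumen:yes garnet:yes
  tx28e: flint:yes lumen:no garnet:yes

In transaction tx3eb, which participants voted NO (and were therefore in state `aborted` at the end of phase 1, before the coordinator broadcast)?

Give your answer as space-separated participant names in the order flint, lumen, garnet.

Txn tx3eb phase 1: flint yes -> prepared; lumen yes -> prepared; garnet no -> aborted

Answer: garnet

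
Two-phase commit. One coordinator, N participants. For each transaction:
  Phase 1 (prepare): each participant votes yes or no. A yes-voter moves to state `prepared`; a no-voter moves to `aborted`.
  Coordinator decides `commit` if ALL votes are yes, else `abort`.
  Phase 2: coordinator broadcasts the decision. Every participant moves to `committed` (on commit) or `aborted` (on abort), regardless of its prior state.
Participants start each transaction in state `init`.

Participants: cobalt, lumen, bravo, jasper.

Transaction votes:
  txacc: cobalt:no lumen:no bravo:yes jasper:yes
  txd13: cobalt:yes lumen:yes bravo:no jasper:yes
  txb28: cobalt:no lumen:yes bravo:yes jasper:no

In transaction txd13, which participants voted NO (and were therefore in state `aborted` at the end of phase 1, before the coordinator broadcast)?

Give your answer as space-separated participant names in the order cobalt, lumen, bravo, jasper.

Txn txd13 phase 1: cobalt yes -> prepared; lumen yes -> prepared; bravo no -> aborted; jasper yes -> prepared

Answer: bravo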